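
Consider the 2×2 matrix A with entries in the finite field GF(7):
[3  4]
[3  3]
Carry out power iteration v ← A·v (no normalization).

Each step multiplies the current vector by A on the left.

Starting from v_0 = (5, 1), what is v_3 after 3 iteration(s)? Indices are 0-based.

v_3 = (5, 6)

v_0 = (5, 1).
v_1 = A·v_0 = (5, 4).
v_2 = A·v_1 = (3, 6).
v_3 = A·v_2 = (5, 6).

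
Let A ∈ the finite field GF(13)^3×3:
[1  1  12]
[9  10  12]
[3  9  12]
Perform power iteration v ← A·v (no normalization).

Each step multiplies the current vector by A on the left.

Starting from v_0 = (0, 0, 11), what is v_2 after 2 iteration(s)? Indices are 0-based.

v_0 = (0, 0, 11).
v_1 = A·v_0 = (2, 2, 2).
v_2 = A·v_1 = (2, 10, 9).

v_2 = (2, 10, 9)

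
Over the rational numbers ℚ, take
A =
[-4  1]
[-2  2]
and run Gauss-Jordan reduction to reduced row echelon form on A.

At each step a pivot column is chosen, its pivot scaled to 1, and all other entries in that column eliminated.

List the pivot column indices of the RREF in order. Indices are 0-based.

pivot columns: 0, 1

[1] R0 /= -4  ⇒  (1, -1/4)
     R1 -= -2·R0  ⇒  (0, 3/2)
[2] R1 /= 3/2  ⇒  (0, 1)
     R0 -= -1/4·R1  ⇒  (1, 0)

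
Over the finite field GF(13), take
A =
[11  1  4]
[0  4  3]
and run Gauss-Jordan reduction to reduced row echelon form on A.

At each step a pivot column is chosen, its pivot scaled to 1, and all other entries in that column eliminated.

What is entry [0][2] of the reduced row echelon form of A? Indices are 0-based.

pivot(0,0)=11: scale R0 → (1, 6, 11)
pivot(1,1)=4: scale R1 → (0, 1, 4)
  clear (0,1): R0 −= (6)R1 → (1, 0, 0)

M[0][2] = 0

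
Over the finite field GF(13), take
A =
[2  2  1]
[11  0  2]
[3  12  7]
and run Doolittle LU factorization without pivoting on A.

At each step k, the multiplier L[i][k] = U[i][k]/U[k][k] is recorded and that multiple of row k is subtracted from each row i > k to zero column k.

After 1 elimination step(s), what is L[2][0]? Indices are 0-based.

[col 0] pivot 2
  R1 -= 12*R0 → (0, 2, 3)  (L[1][0] := 12)
  R2 -= 8*R0 → (0, 9, 12)  (L[2][0] := 8)

L[2][0] = 8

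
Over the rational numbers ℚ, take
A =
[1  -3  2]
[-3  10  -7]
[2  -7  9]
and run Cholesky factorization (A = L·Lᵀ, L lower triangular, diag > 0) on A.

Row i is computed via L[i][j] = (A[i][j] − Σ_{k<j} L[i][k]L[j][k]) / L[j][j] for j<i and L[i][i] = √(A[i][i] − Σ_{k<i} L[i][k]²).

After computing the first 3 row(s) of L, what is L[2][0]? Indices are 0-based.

Step 1: L[0][0] = √(1) = 1.
  L[1][0] = (-3) / L[0][0] = -3.
Step 2: L[1][1] = √(1) = 1.
  L[2][0] = (2) / L[0][0] = 2.
  L[2][1] = (-1) / L[1][1] = -1.
Step 3: L[2][2] = √(4) = 2.

L[2][0] = 2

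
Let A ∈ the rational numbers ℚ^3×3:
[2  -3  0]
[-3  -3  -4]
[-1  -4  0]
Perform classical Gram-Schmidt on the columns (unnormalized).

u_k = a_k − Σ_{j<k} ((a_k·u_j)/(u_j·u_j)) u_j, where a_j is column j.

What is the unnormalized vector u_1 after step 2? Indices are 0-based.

Step 1: u_0 = a_0 = (2, -3, -1).
Step 2: u_1 = a_1 − (1/2)·u_0 = (-4, -3/2, -7/2).

u_1 = (-4, -3/2, -7/2)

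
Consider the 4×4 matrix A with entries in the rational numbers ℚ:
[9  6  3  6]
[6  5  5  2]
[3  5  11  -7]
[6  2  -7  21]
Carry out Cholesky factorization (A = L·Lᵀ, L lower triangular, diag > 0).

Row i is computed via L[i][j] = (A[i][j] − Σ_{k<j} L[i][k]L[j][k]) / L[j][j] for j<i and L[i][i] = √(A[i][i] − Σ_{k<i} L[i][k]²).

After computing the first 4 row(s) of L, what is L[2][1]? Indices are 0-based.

Step 1: L[0][0] = √(9) = 3.
  L[1][0] = (6) / L[0][0] = 2.
Step 2: L[1][1] = √(1) = 1.
  L[2][0] = (3) / L[0][0] = 1.
  L[2][1] = (3) / L[1][1] = 3.
Step 3: L[2][2] = √(1) = 1.
  L[3][0] = (6) / L[0][0] = 2.
  L[3][1] = (-2) / L[1][1] = -2.
  L[3][2] = (-3) / L[2][2] = -3.
Step 4: L[3][3] = √(4) = 2.

L[2][1] = 3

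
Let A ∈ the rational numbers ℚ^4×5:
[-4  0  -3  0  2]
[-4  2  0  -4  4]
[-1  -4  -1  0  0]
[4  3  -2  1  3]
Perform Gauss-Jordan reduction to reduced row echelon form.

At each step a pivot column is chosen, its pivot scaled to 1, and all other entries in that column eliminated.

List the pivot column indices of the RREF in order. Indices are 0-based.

pivot(0,0)=-4: scale R0 → (1, 0, 3/4, 0, -1/2)
  clear (1,0): R1 −= (-4)R0 → (0, 2, 3, -4, 2)
  clear (2,0): R2 −= (-1)R0 → (0, -4, -1/4, 0, -1/2)
  clear (3,0): R3 −= (4)R0 → (0, 3, -5, 1, 5)
pivot(1,1)=2: scale R1 → (0, 1, 3/2, -2, 1)
  clear (2,1): R2 −= (-4)R1 → (0, 0, 23/4, -8, 7/2)
  clear (3,1): R3 −= (3)R1 → (0, 0, -19/2, 7, 2)
pivot(2,2)=23/4: scale R2 → (0, 0, 1, -32/23, 14/23)
  clear (0,2): R0 −= (3/4)R2 → (1, 0, 0, 24/23, -22/23)
  clear (1,2): R1 −= (3/2)R2 → (0, 1, 0, 2/23, 2/23)
  clear (3,2): R3 −= (-19/2)R2 → (0, 0, 0, -143/23, 179/23)
pivot(3,3)=-143/23: scale R3 → (0, 0, 0, 1, -179/143)
  clear (0,3): R0 −= (24/23)R3 → (1, 0, 0, 0, 50/143)
  clear (1,3): R1 −= (2/23)R3 → (0, 1, 0, 0, 28/143)
  clear (2,3): R2 −= (-32/23)R3 → (0, 0, 1, 0, -162/143)

pivot columns: 0, 1, 2, 3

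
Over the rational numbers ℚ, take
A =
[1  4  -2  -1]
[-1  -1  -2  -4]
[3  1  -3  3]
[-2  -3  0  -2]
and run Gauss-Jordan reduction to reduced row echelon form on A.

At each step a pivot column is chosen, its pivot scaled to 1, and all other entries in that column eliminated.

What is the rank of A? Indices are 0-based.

[1] R0 /= 1  ⇒  (1, 4, -2, -1)
     R1 -= -1·R0  ⇒  (0, 3, -4, -5)
     R2 -= 3·R0  ⇒  (0, -11, 3, 6)
     R3 -= -2·R0  ⇒  (0, 5, -4, -4)
[2] R1 /= 3  ⇒  (0, 1, -4/3, -5/3)
     R0 -= 4·R1  ⇒  (1, 0, 10/3, 17/3)
     R2 -= -11·R1  ⇒  (0, 0, -35/3, -37/3)
     R3 -= 5·R1  ⇒  (0, 0, 8/3, 13/3)
[3] R2 /= -35/3  ⇒  (0, 0, 1, 37/35)
     R0 -= 10/3·R2  ⇒  (1, 0, 0, 15/7)
     R1 -= -4/3·R2  ⇒  (0, 1, 0, -9/35)
     R3 -= 8/3·R2  ⇒  (0, 0, 0, 53/35)
[4] R3 /= 53/35  ⇒  (0, 0, 0, 1)
     R0 -= 15/7·R3  ⇒  (1, 0, 0, 0)
     R1 -= -9/35·R3  ⇒  (0, 1, 0, 0)
     R2 -= 37/35·R3  ⇒  (0, 0, 1, 0)

rank = 4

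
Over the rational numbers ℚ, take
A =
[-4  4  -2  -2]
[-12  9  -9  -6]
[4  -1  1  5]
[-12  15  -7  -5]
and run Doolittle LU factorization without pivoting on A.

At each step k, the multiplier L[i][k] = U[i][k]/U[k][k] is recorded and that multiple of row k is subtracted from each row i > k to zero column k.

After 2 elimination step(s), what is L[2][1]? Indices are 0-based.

L[2][1] = -1

[col 0] pivot -4
  R1 -= 3*R0 → (0, -3, -3, 0)  (L[1][0] := 3)
  R2 -= -1*R0 → (0, 3, -1, 3)  (L[2][0] := -1)
  R3 -= 3*R0 → (0, 3, -1, 1)  (L[3][0] := 3)
[col 1] pivot -3
  R2 -= -1*R1 → (0, 0, -4, 3)  (L[2][1] := -1)
  R3 -= -1*R1 → (0, 0, -4, 1)  (L[3][1] := -1)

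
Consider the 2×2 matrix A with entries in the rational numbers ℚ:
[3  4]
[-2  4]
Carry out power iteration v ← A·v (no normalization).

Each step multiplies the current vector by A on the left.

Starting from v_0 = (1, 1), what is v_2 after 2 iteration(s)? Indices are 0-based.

v_0 = (1, 1).
v_1 = A·v_0 = (7, 2).
v_2 = A·v_1 = (29, -6).

v_2 = (29, -6)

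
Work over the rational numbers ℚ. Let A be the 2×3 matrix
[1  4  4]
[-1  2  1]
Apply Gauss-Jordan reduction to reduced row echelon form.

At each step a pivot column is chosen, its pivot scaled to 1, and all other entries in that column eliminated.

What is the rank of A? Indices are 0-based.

rank = 2

[1] R0 /= 1  ⇒  (1, 4, 4)
     R1 -= -1·R0  ⇒  (0, 6, 5)
[2] R1 /= 6  ⇒  (0, 1, 5/6)
     R0 -= 4·R1  ⇒  (1, 0, 2/3)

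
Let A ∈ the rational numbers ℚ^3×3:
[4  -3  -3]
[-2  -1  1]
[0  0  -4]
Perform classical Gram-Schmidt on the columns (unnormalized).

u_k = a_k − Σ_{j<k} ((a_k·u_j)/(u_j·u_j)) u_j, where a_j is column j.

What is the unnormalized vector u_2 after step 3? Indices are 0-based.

u_2 = (0, 0, -4)

Step 1: u_0 = a_0 = (4, -2, 0).
Step 2: u_1 = a_1 − (-1/2)·u_0 = (-1, -2, 0).
Step 3: u_2 = a_2 − (-7/10)·u_0 − (1/5)·u_1 = (0, 0, -4).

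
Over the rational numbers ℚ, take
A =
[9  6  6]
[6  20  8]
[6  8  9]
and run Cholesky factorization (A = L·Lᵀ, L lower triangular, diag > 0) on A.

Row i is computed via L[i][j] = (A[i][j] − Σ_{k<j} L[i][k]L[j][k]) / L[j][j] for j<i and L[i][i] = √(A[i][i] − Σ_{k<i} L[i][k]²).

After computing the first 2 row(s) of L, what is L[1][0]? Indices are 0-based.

L[1][0] = 2

Step 1: L[0][0] = √(9) = 3.
  L[1][0] = (6) / L[0][0] = 2.
Step 2: L[1][1] = √(16) = 4.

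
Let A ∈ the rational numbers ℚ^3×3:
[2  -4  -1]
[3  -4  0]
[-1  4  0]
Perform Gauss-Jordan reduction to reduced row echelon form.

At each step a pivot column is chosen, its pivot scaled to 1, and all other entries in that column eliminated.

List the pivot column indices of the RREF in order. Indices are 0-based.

pivot columns: 0, 1, 2

pivot(0,0)=2: scale R0 → (1, -2, -1/2)
  clear (1,0): R1 −= (3)R0 → (0, 2, 3/2)
  clear (2,0): R2 −= (-1)R0 → (0, 2, -1/2)
pivot(1,1)=2: scale R1 → (0, 1, 3/4)
  clear (0,1): R0 −= (-2)R1 → (1, 0, 1)
  clear (2,1): R2 −= (2)R1 → (0, 0, -2)
pivot(2,2)=-2: scale R2 → (0, 0, 1)
  clear (0,2): R0 −= (1)R2 → (1, 0, 0)
  clear (1,2): R1 −= (3/4)R2 → (0, 1, 0)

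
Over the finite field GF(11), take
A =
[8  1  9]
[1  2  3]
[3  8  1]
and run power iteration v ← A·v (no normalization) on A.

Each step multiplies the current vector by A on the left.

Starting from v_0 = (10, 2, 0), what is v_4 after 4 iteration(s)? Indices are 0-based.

v_4 = (0, 3, 7)

v_0 = (10, 2, 0).
v_1 = A·v_0 = (5, 3, 2).
v_2 = A·v_1 = (6, 6, 8).
v_3 = A·v_2 = (5, 9, 8).
v_4 = A·v_3 = (0, 3, 7).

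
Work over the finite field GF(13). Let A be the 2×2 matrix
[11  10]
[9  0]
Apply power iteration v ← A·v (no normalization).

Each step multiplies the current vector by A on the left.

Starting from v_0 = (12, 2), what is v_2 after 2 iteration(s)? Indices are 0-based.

v_2 = (9, 3)

v_0 = (12, 2).
v_1 = A·v_0 = (9, 4).
v_2 = A·v_1 = (9, 3).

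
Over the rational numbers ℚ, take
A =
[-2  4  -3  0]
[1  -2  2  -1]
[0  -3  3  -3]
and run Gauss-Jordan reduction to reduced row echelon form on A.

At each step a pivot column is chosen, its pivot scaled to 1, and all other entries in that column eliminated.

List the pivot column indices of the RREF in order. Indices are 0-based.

pivot(0,0)=-2: scale R0 → (1, -2, 3/2, 0)
  clear (1,0): R1 −= (1)R0 → (0, 0, 1/2, -1)
pivot(1,1): swap R1↔R2
pivot(1,1)=-3: scale R1 → (0, 1, -1, 1)
  clear (0,1): R0 −= (-2)R1 → (1, 0, -1/2, 2)
pivot(2,2)=1/2: scale R2 → (0, 0, 1, -2)
  clear (0,2): R0 −= (-1/2)R2 → (1, 0, 0, 1)
  clear (1,2): R1 −= (-1)R2 → (0, 1, 0, -1)

pivot columns: 0, 1, 2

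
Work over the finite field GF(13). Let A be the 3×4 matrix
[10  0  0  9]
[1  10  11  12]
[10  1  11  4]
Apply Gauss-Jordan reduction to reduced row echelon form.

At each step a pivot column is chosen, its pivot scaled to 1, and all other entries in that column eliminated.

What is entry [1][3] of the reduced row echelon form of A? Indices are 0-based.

[1] R0 /= 10  ⇒  (1, 0, 0, 10)
     R1 -= 1·R0  ⇒  (0, 10, 11, 2)
     R2 -= 10·R0  ⇒  (0, 1, 11, 8)
[2] R1 /= 10  ⇒  (0, 1, 5, 8)
     R2 -= 1·R1  ⇒  (0, 0, 6, 0)
[3] R2 /= 6  ⇒  (0, 0, 1, 0)
     R1 -= 5·R2  ⇒  (0, 1, 0, 8)

M[1][3] = 8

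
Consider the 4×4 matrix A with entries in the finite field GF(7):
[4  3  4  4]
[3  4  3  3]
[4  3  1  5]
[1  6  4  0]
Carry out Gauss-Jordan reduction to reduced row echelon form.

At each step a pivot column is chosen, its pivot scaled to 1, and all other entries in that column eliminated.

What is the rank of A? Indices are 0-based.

[1] R0 /= 4  ⇒  (1, 6, 1, 1)
     R1 -= 3·R0  ⇒  (0, 0, 0, 0)
     R2 -= 4·R0  ⇒  (0, 0, 4, 1)
     R3 -= 1·R0  ⇒  (0, 0, 3, 6)
column 1 empty below row 1
[2] R1 <-> R2
[2] R1 /= 4  ⇒  (0, 0, 1, 2)
     R0 -= 1·R1  ⇒  (1, 6, 0, 6)
     R3 -= 3·R1  ⇒  (0, 0, 0, 0)
column 3 empty below row 2

rank = 2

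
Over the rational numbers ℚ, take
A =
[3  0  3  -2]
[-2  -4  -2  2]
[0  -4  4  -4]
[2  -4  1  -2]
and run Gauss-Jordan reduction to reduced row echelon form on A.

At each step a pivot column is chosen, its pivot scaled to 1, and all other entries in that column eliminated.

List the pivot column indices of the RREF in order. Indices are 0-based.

[1] R0 /= 3  ⇒  (1, 0, 1, -2/3)
     R1 -= -2·R0  ⇒  (0, -4, 0, 2/3)
     R3 -= 2·R0  ⇒  (0, -4, -1, -2/3)
[2] R1 /= -4  ⇒  (0, 1, 0, -1/6)
     R2 -= -4·R1  ⇒  (0, 0, 4, -14/3)
     R3 -= -4·R1  ⇒  (0, 0, -1, -4/3)
[3] R2 /= 4  ⇒  (0, 0, 1, -7/6)
     R0 -= 1·R2  ⇒  (1, 0, 0, 1/2)
     R3 -= -1·R2  ⇒  (0, 0, 0, -5/2)
[4] R3 /= -5/2  ⇒  (0, 0, 0, 1)
     R0 -= 1/2·R3  ⇒  (1, 0, 0, 0)
     R1 -= -1/6·R3  ⇒  (0, 1, 0, 0)
     R2 -= -7/6·R3  ⇒  (0, 0, 1, 0)

pivot columns: 0, 1, 2, 3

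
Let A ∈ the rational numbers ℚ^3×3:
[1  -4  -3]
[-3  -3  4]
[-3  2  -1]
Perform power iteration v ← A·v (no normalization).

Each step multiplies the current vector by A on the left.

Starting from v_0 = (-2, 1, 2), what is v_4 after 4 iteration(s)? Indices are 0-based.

v_4 = (-2406, 863, 1488)

v_0 = (-2, 1, 2).
v_1 = A·v_0 = (-12, 11, 6).
v_2 = A·v_1 = (-74, 27, 52).
v_3 = A·v_2 = (-338, 349, 224).
v_4 = A·v_3 = (-2406, 863, 1488).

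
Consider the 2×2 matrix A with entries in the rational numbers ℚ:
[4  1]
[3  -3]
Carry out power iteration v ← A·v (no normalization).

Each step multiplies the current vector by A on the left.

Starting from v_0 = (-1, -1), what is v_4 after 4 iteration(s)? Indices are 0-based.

v_0 = (-1, -1).
v_1 = A·v_0 = (-5, 0).
v_2 = A·v_1 = (-20, -15).
v_3 = A·v_2 = (-95, -15).
v_4 = A·v_3 = (-395, -240).

v_4 = (-395, -240)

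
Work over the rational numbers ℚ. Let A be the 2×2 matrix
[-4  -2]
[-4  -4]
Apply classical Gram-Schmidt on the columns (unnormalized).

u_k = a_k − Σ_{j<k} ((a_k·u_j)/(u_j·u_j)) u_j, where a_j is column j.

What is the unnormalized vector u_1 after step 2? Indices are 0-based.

Step 1: u_0 = a_0 = (-4, -4).
Step 2: u_1 = a_1 − (3/4)·u_0 = (1, -1).

u_1 = (1, -1)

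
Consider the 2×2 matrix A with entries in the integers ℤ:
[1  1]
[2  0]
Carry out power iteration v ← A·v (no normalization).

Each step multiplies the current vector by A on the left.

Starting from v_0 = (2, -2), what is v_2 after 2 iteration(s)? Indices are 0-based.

v_2 = (4, 0)

v_0 = (2, -2).
v_1 = A·v_0 = (0, 4).
v_2 = A·v_1 = (4, 0).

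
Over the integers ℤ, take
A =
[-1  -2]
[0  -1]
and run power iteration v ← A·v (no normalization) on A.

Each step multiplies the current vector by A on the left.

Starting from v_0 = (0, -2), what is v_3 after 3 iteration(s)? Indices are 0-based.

v_0 = (0, -2).
v_1 = A·v_0 = (4, 2).
v_2 = A·v_1 = (-8, -2).
v_3 = A·v_2 = (12, 2).

v_3 = (12, 2)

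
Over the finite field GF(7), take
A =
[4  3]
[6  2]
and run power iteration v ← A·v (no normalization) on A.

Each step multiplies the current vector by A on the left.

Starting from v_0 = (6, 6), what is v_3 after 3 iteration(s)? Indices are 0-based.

v_0 = (6, 6).
v_1 = A·v_0 = (0, 6).
v_2 = A·v_1 = (4, 5).
v_3 = A·v_2 = (3, 6).

v_3 = (3, 6)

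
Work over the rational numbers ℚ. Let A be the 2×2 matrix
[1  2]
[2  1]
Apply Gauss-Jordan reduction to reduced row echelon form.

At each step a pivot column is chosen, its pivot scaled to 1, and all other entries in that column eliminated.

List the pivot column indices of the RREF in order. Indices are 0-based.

pivot columns: 0, 1

pivot(0,0)=1: scale R0 → (1, 2)
  clear (1,0): R1 −= (2)R0 → (0, -3)
pivot(1,1)=-3: scale R1 → (0, 1)
  clear (0,1): R0 −= (2)R1 → (1, 0)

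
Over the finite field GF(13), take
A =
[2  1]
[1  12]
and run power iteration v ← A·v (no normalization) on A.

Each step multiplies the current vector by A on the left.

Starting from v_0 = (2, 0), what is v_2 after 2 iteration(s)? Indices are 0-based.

v_0 = (2, 0).
v_1 = A·v_0 = (4, 2).
v_2 = A·v_1 = (10, 2).

v_2 = (10, 2)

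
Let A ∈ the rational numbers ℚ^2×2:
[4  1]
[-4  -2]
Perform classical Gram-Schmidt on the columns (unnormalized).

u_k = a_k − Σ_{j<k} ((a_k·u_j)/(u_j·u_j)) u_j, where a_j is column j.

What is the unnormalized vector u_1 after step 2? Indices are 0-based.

u_1 = (-1/2, -1/2)

Step 1: u_0 = a_0 = (4, -4).
Step 2: u_1 = a_1 − (3/8)·u_0 = (-1/2, -1/2).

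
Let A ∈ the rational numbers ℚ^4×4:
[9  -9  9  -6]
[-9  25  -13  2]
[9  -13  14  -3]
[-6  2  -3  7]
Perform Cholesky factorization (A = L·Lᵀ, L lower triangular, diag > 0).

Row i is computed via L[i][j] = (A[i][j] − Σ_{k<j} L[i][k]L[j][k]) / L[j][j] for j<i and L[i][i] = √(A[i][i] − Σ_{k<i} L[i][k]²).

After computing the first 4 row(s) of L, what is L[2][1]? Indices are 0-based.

L[2][1] = -1

Step 1: L[0][0] = √(9) = 3.
  L[1][0] = (-9) / L[0][0] = -3.
Step 2: L[1][1] = √(16) = 4.
  L[2][0] = (9) / L[0][0] = 3.
  L[2][1] = (-4) / L[1][1] = -1.
Step 3: L[2][2] = √(4) = 2.
  L[3][0] = (-6) / L[0][0] = -2.
  L[3][1] = (-4) / L[1][1] = -1.
  L[3][2] = (2) / L[2][2] = 1.
Step 4: L[3][3] = √(1) = 1.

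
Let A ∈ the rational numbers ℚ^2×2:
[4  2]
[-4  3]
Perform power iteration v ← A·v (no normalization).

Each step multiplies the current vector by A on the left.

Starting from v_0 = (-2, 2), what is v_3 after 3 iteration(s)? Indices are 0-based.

v_0 = (-2, 2).
v_1 = A·v_0 = (-4, 14).
v_2 = A·v_1 = (12, 58).
v_3 = A·v_2 = (164, 126).

v_3 = (164, 126)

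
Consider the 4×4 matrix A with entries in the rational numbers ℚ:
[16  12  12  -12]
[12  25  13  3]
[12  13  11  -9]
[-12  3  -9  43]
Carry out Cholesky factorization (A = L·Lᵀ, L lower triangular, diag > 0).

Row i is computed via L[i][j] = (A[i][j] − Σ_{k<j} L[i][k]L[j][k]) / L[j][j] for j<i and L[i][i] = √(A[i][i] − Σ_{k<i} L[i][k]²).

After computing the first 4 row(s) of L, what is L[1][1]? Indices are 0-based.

Step 1: L[0][0] = √(16) = 4.
  L[1][0] = (12) / L[0][0] = 3.
Step 2: L[1][1] = √(16) = 4.
  L[2][0] = (12) / L[0][0] = 3.
  L[2][1] = (4) / L[1][1] = 1.
Step 3: L[2][2] = √(1) = 1.
  L[3][0] = (-12) / L[0][0] = -3.
  L[3][1] = (12) / L[1][1] = 3.
  L[3][2] = (-3) / L[2][2] = -3.
Step 4: L[3][3] = √(16) = 4.

L[1][1] = 4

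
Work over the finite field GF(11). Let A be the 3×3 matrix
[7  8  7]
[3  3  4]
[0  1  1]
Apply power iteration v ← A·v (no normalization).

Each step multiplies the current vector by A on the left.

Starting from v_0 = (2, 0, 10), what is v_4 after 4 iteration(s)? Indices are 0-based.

v_4 = (9, 10, 7)

v_0 = (2, 0, 10).
v_1 = A·v_0 = (7, 2, 10).
v_2 = A·v_1 = (3, 1, 1).
v_3 = A·v_2 = (3, 5, 2).
v_4 = A·v_3 = (9, 10, 7).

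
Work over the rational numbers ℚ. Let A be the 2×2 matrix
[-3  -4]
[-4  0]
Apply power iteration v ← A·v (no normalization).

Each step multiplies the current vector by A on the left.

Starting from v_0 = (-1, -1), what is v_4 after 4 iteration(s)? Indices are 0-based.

v_4 = (-1261, -892)

v_0 = (-1, -1).
v_1 = A·v_0 = (7, 4).
v_2 = A·v_1 = (-37, -28).
v_3 = A·v_2 = (223, 148).
v_4 = A·v_3 = (-1261, -892).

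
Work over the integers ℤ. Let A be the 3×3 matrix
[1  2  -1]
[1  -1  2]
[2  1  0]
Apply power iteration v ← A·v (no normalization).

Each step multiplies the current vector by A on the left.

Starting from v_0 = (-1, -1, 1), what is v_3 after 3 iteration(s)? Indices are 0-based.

v_3 = (-15, 3, -6)

v_0 = (-1, -1, 1).
v_1 = A·v_0 = (-4, 2, -3).
v_2 = A·v_1 = (3, -12, -6).
v_3 = A·v_2 = (-15, 3, -6).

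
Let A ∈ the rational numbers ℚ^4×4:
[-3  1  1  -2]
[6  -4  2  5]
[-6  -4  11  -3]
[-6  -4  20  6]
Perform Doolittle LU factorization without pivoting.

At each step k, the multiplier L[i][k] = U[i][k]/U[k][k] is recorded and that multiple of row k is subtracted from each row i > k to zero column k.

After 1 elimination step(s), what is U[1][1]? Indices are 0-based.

U[1][1] = -2

Step 1: pivot at (0,0) is -3.
  row1 ← row1 − (-2)·row0  ⇒  L[1][0]=-2, U row1=(0, -2, 4, 1)
  row2 ← row2 − (2)·row0  ⇒  L[2][0]=2, U row2=(0, -6, 9, 1)
  row3 ← row3 − (2)·row0  ⇒  L[3][0]=2, U row3=(0, -6, 18, 10)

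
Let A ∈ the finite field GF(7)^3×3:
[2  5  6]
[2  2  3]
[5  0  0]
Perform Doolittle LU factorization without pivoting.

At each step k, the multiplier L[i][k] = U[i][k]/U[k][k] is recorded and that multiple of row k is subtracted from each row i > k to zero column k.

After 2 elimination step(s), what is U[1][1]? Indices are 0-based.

Step 1: pivot at (0,0) is 2.
  row1 ← row1 − (1)·row0  ⇒  L[1][0]=1, U row1=(0, 4, 4)
  row2 ← row2 − (6)·row0  ⇒  L[2][0]=6, U row2=(0, 5, 6)
Step 2: pivot at (1,1) is 4.
  row2 ← row2 − (3)·row1  ⇒  L[2][1]=3, U row2=(0, 0, 1)

U[1][1] = 4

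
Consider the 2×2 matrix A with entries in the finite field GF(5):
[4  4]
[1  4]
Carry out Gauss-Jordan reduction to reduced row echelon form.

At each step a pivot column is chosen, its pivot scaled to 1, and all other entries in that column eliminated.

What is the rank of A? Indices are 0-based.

pivot(0,0)=4: scale R0 → (1, 1)
  clear (1,0): R1 −= (1)R0 → (0, 3)
pivot(1,1)=3: scale R1 → (0, 1)
  clear (0,1): R0 −= (1)R1 → (1, 0)

rank = 2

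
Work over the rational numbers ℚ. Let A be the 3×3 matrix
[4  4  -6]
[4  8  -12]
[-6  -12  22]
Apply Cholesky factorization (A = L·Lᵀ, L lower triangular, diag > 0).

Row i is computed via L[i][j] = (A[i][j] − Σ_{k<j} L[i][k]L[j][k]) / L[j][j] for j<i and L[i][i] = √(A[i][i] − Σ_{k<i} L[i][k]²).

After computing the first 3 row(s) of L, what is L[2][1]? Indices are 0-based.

Step 1: L[0][0] = √(4) = 2.
  L[1][0] = (4) / L[0][0] = 2.
Step 2: L[1][1] = √(4) = 2.
  L[2][0] = (-6) / L[0][0] = -3.
  L[2][1] = (-6) / L[1][1] = -3.
Step 3: L[2][2] = √(4) = 2.

L[2][1] = -3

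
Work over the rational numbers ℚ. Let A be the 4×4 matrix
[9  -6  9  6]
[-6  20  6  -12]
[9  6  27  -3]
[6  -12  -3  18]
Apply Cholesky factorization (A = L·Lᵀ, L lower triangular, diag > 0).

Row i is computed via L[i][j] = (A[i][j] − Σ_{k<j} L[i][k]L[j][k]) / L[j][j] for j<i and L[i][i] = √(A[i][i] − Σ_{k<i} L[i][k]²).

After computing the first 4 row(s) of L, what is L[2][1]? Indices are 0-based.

Step 1: L[0][0] = √(9) = 3.
  L[1][0] = (-6) / L[0][0] = -2.
Step 2: L[1][1] = √(16) = 4.
  L[2][0] = (9) / L[0][0] = 3.
  L[2][1] = (12) / L[1][1] = 3.
Step 3: L[2][2] = √(9) = 3.
  L[3][0] = (6) / L[0][0] = 2.
  L[3][1] = (-8) / L[1][1] = -2.
  L[3][2] = (-3) / L[2][2] = -1.
Step 4: L[3][3] = √(9) = 3.

L[2][1] = 3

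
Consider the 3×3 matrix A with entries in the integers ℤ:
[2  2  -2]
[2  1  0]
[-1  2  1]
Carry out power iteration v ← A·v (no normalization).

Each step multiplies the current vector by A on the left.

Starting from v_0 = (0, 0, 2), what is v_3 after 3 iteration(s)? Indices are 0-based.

v_3 = (-52, -32, 2)

v_0 = (0, 0, 2).
v_1 = A·v_0 = (-4, 0, 2).
v_2 = A·v_1 = (-12, -8, 6).
v_3 = A·v_2 = (-52, -32, 2).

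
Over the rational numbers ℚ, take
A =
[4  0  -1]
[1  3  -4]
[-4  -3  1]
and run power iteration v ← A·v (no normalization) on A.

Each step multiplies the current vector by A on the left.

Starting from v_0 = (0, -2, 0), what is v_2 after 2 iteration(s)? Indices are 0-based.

v_2 = (-6, -42, 24)

v_0 = (0, -2, 0).
v_1 = A·v_0 = (0, -6, 6).
v_2 = A·v_1 = (-6, -42, 24).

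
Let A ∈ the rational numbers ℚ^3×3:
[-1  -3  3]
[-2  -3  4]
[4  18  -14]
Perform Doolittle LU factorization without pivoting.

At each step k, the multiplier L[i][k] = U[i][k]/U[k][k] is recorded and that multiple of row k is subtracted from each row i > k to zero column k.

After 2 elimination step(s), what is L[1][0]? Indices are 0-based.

Step 1: pivot at (0,0) is -1.
  row1 ← row1 − (2)·row0  ⇒  L[1][0]=2, U row1=(0, 3, -2)
  row2 ← row2 − (-4)·row0  ⇒  L[2][0]=-4, U row2=(0, 6, -2)
Step 2: pivot at (1,1) is 3.
  row2 ← row2 − (2)·row1  ⇒  L[2][1]=2, U row2=(0, 0, 2)

L[1][0] = 2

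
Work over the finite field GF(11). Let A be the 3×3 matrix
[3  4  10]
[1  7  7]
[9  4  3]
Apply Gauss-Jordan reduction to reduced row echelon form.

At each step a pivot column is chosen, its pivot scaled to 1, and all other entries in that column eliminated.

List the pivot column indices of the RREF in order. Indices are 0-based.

[1] R0 /= 3  ⇒  (1, 5, 7)
     R1 -= 1·R0  ⇒  (0, 2, 0)
     R2 -= 9·R0  ⇒  (0, 3, 6)
[2] R1 /= 2  ⇒  (0, 1, 0)
     R0 -= 5·R1  ⇒  (1, 0, 7)
     R2 -= 3·R1  ⇒  (0, 0, 6)
[3] R2 /= 6  ⇒  (0, 0, 1)
     R0 -= 7·R2  ⇒  (1, 0, 0)

pivot columns: 0, 1, 2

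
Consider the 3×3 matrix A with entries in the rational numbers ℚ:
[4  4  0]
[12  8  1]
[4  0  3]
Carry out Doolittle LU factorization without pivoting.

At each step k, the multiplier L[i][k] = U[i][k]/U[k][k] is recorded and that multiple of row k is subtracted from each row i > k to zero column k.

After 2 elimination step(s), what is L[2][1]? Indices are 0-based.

L[2][1] = 1

Step 1: pivot at (0,0) is 4.
  row1 ← row1 − (3)·row0  ⇒  L[1][0]=3, U row1=(0, -4, 1)
  row2 ← row2 − (1)·row0  ⇒  L[2][0]=1, U row2=(0, -4, 3)
Step 2: pivot at (1,1) is -4.
  row2 ← row2 − (1)·row1  ⇒  L[2][1]=1, U row2=(0, 0, 2)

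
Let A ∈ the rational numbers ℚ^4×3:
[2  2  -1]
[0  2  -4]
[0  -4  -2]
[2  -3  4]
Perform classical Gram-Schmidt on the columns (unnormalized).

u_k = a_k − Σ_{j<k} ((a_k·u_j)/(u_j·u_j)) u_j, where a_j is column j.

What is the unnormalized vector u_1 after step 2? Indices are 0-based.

u_1 = (5/2, 2, -4, -5/2)

Step 1: u_0 = a_0 = (2, 0, 0, 2).
Step 2: u_1 = a_1 − (-1/4)·u_0 = (5/2, 2, -4, -5/2).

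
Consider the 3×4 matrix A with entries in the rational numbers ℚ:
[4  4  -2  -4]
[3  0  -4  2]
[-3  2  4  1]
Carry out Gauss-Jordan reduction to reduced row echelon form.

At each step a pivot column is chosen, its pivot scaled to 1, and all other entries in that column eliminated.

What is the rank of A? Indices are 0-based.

rank = 3

[1] R0 /= 4  ⇒  (1, 1, -1/2, -1)
     R1 -= 3·R0  ⇒  (0, -3, -5/2, 5)
     R2 -= -3·R0  ⇒  (0, 5, 5/2, -2)
[2] R1 /= -3  ⇒  (0, 1, 5/6, -5/3)
     R0 -= 1·R1  ⇒  (1, 0, -4/3, 2/3)
     R2 -= 5·R1  ⇒  (0, 0, -5/3, 19/3)
[3] R2 /= -5/3  ⇒  (0, 0, 1, -19/5)
     R0 -= -4/3·R2  ⇒  (1, 0, 0, -22/5)
     R1 -= 5/6·R2  ⇒  (0, 1, 0, 3/2)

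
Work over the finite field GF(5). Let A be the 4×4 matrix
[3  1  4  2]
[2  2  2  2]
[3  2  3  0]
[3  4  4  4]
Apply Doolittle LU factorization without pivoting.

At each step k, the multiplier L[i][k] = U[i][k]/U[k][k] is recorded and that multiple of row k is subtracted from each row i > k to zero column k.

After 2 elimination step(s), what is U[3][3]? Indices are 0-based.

[col 0] pivot 3
  R1 -= 4*R0 → (0, 3, 1, 4)  (L[1][0] := 4)
  R2 -= 1*R0 → (0, 1, 4, 3)  (L[2][0] := 1)
  R3 -= 1*R0 → (0, 3, 0, 2)  (L[3][0] := 1)
[col 1] pivot 3
  R2 -= 2*R1 → (0, 0, 2, 0)  (L[2][1] := 2)
  R3 -= 1*R1 → (0, 0, 4, 3)  (L[3][1] := 1)

U[3][3] = 3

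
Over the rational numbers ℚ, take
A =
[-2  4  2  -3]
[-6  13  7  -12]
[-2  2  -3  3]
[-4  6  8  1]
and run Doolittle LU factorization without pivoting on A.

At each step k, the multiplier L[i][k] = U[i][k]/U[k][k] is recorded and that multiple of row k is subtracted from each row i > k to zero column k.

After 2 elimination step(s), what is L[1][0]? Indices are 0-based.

[col 0] pivot -2
  R1 -= 3*R0 → (0, 1, 1, -3)  (L[1][0] := 3)
  R2 -= 1*R0 → (0, -2, -5, 6)  (L[2][0] := 1)
  R3 -= 2*R0 → (0, -2, 4, 7)  (L[3][0] := 2)
[col 1] pivot 1
  R2 -= -2*R1 → (0, 0, -3, 0)  (L[2][1] := -2)
  R3 -= -2*R1 → (0, 0, 6, 1)  (L[3][1] := -2)

L[1][0] = 3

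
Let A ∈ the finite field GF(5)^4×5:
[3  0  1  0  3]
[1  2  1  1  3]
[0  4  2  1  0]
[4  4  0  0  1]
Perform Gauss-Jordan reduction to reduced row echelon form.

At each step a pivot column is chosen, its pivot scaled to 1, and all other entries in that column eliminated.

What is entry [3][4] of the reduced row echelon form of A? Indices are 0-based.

step 1: normalize row 0 (÷3) = (1, 0, 2, 0, 1)
  row 1: subtract 1×row0 = (0, 2, 4, 1, 2)
  row 3: subtract 4×row0 = (0, 4, 2, 0, 2)
step 2: normalize row 1 (÷2) = (0, 1, 2, 3, 1)
  row 2: subtract 4×row1 = (0, 0, 4, 4, 1)
  row 3: subtract 4×row1 = (0, 0, 4, 3, 3)
step 3: normalize row 2 (÷4) = (0, 0, 1, 1, 4)
  row 0: subtract 2×row2 = (1, 0, 0, 3, 3)
  row 1: subtract 2×row2 = (0, 1, 0, 1, 3)
  row 3: subtract 4×row2 = (0, 0, 0, 4, 2)
step 4: normalize row 3 (÷4) = (0, 0, 0, 1, 3)
  row 0: subtract 3×row3 = (1, 0, 0, 0, 4)
  row 1: subtract 1×row3 = (0, 1, 0, 0, 0)
  row 2: subtract 1×row3 = (0, 0, 1, 0, 1)

M[3][4] = 3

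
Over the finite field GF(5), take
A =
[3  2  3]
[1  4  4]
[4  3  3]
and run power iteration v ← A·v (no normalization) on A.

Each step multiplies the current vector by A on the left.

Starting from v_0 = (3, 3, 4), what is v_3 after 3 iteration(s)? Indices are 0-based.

v_0 = (3, 3, 4).
v_1 = A·v_0 = (2, 1, 3).
v_2 = A·v_1 = (2, 3, 0).
v_3 = A·v_2 = (2, 4, 2).

v_3 = (2, 4, 2)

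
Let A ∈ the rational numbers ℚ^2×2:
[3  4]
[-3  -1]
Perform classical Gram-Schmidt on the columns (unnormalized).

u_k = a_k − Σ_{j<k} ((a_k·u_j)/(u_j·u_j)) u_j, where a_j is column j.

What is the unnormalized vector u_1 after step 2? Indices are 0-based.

Step 1: u_0 = a_0 = (3, -3).
Step 2: u_1 = a_1 − (5/6)·u_0 = (3/2, 3/2).

u_1 = (3/2, 3/2)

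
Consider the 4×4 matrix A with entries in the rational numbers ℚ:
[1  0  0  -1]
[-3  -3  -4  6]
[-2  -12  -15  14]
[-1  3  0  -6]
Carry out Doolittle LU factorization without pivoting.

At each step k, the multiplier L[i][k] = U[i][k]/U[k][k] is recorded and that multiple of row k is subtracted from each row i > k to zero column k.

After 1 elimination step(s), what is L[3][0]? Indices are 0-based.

L[3][0] = -1

Step 1: pivot at (0,0) is 1.
  row1 ← row1 − (-3)·row0  ⇒  L[1][0]=-3, U row1=(0, -3, -4, 3)
  row2 ← row2 − (-2)·row0  ⇒  L[2][0]=-2, U row2=(0, -12, -15, 12)
  row3 ← row3 − (-1)·row0  ⇒  L[3][0]=-1, U row3=(0, 3, 0, -7)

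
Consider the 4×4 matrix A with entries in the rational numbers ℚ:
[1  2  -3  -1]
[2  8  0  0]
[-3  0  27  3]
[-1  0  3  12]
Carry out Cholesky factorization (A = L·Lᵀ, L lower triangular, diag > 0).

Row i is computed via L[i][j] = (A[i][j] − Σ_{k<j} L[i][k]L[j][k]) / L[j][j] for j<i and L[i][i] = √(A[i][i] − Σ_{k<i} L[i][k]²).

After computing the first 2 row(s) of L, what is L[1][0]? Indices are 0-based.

L[1][0] = 2

Step 1: L[0][0] = √(1) = 1.
  L[1][0] = (2) / L[0][0] = 2.
Step 2: L[1][1] = √(4) = 2.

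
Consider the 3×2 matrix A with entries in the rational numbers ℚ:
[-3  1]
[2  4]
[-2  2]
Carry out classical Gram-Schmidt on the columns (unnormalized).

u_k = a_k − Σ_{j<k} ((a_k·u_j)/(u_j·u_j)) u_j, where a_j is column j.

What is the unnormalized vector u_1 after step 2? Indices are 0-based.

u_1 = (20/17, 66/17, 36/17)

Step 1: u_0 = a_0 = (-3, 2, -2).
Step 2: u_1 = a_1 − (1/17)·u_0 = (20/17, 66/17, 36/17).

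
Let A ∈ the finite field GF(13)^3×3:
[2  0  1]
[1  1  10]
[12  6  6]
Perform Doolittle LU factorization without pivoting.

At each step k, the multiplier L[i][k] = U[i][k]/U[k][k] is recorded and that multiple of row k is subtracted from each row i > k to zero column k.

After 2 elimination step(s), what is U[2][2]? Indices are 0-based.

U[2][2] = 8

[col 0] pivot 2
  R1 -= 7*R0 → (0, 1, 3)  (L[1][0] := 7)
  R2 -= 6*R0 → (0, 6, 0)  (L[2][0] := 6)
[col 1] pivot 1
  R2 -= 6*R1 → (0, 0, 8)  (L[2][1] := 6)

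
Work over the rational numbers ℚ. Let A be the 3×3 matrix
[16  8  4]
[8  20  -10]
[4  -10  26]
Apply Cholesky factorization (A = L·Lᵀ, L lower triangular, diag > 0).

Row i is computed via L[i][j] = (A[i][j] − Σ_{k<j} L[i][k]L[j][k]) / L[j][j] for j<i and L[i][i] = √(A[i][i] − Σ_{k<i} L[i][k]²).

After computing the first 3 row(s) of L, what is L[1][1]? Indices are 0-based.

Step 1: L[0][0] = √(16) = 4.
  L[1][0] = (8) / L[0][0] = 2.
Step 2: L[1][1] = √(16) = 4.
  L[2][0] = (4) / L[0][0] = 1.
  L[2][1] = (-12) / L[1][1] = -3.
Step 3: L[2][2] = √(16) = 4.

L[1][1] = 4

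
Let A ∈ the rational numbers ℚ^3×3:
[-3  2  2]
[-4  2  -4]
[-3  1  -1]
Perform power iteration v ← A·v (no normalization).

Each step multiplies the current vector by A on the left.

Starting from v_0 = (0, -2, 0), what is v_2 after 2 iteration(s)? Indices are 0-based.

v_2 = (0, 16, 10)

v_0 = (0, -2, 0).
v_1 = A·v_0 = (-4, -4, -2).
v_2 = A·v_1 = (0, 16, 10).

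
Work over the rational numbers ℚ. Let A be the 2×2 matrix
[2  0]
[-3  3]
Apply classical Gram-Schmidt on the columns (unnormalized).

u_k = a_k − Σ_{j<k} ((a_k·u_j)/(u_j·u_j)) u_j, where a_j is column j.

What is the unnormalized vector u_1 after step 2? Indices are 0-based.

Step 1: u_0 = a_0 = (2, -3).
Step 2: u_1 = a_1 − (-9/13)·u_0 = (18/13, 12/13).

u_1 = (18/13, 12/13)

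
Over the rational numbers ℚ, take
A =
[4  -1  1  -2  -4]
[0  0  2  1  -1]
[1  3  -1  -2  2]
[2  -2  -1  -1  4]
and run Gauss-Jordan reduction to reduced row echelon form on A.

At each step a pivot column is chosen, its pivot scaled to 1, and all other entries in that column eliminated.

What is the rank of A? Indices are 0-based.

rank = 4

[1] R0 /= 4  ⇒  (1, -1/4, 1/4, -1/2, -1)
     R2 -= 1·R0  ⇒  (0, 13/4, -5/4, -3/2, 3)
     R3 -= 2·R0  ⇒  (0, -3/2, -3/2, 0, 6)
[2] R1 <-> R2
[2] R1 /= 13/4  ⇒  (0, 1, -5/13, -6/13, 12/13)
     R0 -= -1/4·R1  ⇒  (1, 0, 2/13, -8/13, -10/13)
     R3 -= -3/2·R1  ⇒  (0, 0, -27/13, -9/13, 96/13)
[3] R2 /= 2  ⇒  (0, 0, 1, 1/2, -1/2)
     R0 -= 2/13·R2  ⇒  (1, 0, 0, -9/13, -9/13)
     R1 -= -5/13·R2  ⇒  (0, 1, 0, -7/26, 19/26)
     R3 -= -27/13·R2  ⇒  (0, 0, 0, 9/26, 165/26)
[4] R3 /= 9/26  ⇒  (0, 0, 0, 1, 55/3)
     R0 -= -9/13·R3  ⇒  (1, 0, 0, 0, 12)
     R1 -= -7/26·R3  ⇒  (0, 1, 0, 0, 17/3)
     R2 -= 1/2·R3  ⇒  (0, 0, 1, 0, -29/3)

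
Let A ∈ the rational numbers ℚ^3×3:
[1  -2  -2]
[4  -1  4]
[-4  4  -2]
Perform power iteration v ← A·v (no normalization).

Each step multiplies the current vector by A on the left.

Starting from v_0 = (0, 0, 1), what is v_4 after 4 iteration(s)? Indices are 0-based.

v_0 = (0, 0, 1).
v_1 = A·v_0 = (-2, 4, -2).
v_2 = A·v_1 = (-6, -20, 28).
v_3 = A·v_2 = (-22, 108, -112).
v_4 = A·v_3 = (-14, -644, 744).

v_4 = (-14, -644, 744)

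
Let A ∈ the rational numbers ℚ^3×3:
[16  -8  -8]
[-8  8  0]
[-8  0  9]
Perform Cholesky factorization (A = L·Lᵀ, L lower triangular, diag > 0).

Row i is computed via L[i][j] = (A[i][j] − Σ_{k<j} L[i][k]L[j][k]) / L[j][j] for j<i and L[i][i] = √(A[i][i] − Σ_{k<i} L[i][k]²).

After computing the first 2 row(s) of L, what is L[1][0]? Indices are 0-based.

Step 1: L[0][0] = √(16) = 4.
  L[1][0] = (-8) / L[0][0] = -2.
Step 2: L[1][1] = √(4) = 2.

L[1][0] = -2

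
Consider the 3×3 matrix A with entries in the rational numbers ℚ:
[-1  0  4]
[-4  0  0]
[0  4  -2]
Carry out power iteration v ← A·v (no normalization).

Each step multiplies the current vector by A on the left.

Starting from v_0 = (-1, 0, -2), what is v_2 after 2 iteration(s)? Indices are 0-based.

v_2 = (23, 28, 8)

v_0 = (-1, 0, -2).
v_1 = A·v_0 = (-7, 4, 4).
v_2 = A·v_1 = (23, 28, 8).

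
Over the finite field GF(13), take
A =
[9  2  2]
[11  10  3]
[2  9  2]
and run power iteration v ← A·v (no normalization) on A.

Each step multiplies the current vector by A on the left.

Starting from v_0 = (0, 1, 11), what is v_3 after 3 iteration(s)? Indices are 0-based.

v_0 = (0, 1, 11).
v_1 = A·v_0 = (11, 4, 5).
v_2 = A·v_1 = (0, 7, 3).
v_3 = A·v_2 = (7, 1, 4).

v_3 = (7, 1, 4)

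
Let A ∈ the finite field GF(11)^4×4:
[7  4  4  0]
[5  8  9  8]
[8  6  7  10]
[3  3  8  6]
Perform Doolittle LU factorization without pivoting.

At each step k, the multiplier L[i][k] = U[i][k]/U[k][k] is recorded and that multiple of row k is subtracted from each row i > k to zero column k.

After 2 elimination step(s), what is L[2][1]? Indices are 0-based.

[col 0] pivot 7
  R1 -= 7*R0 → (0, 2, 3, 8)  (L[1][0] := 7)
  R2 -= 9*R0 → (0, 3, 4, 10)  (L[2][0] := 9)
  R3 -= 2*R0 → (0, 6, 0, 6)  (L[3][0] := 2)
[col 1] pivot 2
  R2 -= 7*R1 → (0, 0, 5, 9)  (L[2][1] := 7)
  R3 -= 3*R1 → (0, 0, 2, 4)  (L[3][1] := 3)

L[2][1] = 7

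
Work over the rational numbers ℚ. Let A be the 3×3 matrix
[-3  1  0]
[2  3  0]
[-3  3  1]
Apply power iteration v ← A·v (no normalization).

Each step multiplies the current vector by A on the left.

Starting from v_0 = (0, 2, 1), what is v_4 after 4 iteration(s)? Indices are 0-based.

v_0 = (0, 2, 1).
v_1 = A·v_0 = (2, 6, 7).
v_2 = A·v_1 = (0, 22, 19).
v_3 = A·v_2 = (22, 66, 85).
v_4 = A·v_3 = (0, 242, 217).

v_4 = (0, 242, 217)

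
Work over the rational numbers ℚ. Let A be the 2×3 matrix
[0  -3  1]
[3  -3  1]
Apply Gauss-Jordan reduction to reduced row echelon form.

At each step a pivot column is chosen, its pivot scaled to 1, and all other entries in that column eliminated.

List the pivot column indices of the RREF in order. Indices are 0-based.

step 1: exchange rows 0,1
step 1: normalize row 0 (÷3) = (1, -1, 1/3)
step 2: normalize row 1 (÷-3) = (0, 1, -1/3)
  row 0: subtract -1×row1 = (1, 0, 0)

pivot columns: 0, 1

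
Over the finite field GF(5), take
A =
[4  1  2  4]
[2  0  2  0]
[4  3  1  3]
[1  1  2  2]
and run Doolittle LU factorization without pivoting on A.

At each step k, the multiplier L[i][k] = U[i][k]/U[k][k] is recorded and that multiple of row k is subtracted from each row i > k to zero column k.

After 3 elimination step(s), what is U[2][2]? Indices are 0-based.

[col 0] pivot 4
  R1 -= 3*R0 → (0, 2, 1, 3)  (L[1][0] := 3)
  R2 -= 1*R0 → (0, 2, 4, 4)  (L[2][0] := 1)
  R3 -= 4*R0 → (0, 2, 4, 1)  (L[3][0] := 4)
[col 1] pivot 2
  R2 -= 1*R1 → (0, 0, 3, 1)  (L[2][1] := 1)
  R3 -= 1*R1 → (0, 0, 3, 3)  (L[3][1] := 1)
[col 2] pivot 3
  R3 -= 1*R2 → (0, 0, 0, 2)  (L[3][2] := 1)

U[2][2] = 3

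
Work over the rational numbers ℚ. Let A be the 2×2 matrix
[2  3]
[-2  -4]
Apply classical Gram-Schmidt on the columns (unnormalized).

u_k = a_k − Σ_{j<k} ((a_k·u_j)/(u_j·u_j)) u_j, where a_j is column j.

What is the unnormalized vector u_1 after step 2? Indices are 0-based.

u_1 = (-1/2, -1/2)

Step 1: u_0 = a_0 = (2, -2).
Step 2: u_1 = a_1 − (7/4)·u_0 = (-1/2, -1/2).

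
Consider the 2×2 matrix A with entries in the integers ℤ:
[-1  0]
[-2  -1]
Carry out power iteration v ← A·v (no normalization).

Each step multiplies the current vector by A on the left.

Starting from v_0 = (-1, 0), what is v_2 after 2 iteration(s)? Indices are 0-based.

v_2 = (-1, -4)

v_0 = (-1, 0).
v_1 = A·v_0 = (1, 2).
v_2 = A·v_1 = (-1, -4).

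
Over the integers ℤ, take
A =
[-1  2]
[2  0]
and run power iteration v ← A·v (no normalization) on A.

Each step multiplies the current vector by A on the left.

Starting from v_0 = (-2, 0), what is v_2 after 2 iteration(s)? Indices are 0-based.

v_2 = (-10, 4)

v_0 = (-2, 0).
v_1 = A·v_0 = (2, -4).
v_2 = A·v_1 = (-10, 4).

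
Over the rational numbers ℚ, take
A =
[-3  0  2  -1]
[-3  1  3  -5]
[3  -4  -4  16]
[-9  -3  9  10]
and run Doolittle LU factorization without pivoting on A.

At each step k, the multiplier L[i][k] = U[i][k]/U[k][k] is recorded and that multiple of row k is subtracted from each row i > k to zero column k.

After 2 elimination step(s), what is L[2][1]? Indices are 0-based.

L[2][1] = -4

k=0: U[0][0]=-3
  eliminate (1,0): mult=1, new row 1: (0, 1, 1, -4); set L[1][0]=1
  eliminate (2,0): mult=-1, new row 2: (0, -4, -2, 15); set L[2][0]=-1
  eliminate (3,0): mult=3, new row 3: (0, -3, 3, 13); set L[3][0]=3
k=1: U[1][1]=1
  eliminate (2,1): mult=-4, new row 2: (0, 0, 2, -1); set L[2][1]=-4
  eliminate (3,1): mult=-3, new row 3: (0, 0, 6, 1); set L[3][1]=-3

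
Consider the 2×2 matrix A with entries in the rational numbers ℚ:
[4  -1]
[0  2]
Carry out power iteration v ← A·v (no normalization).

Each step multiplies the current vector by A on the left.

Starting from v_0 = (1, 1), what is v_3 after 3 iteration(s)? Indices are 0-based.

v_3 = (36, 8)

v_0 = (1, 1).
v_1 = A·v_0 = (3, 2).
v_2 = A·v_1 = (10, 4).
v_3 = A·v_2 = (36, 8).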